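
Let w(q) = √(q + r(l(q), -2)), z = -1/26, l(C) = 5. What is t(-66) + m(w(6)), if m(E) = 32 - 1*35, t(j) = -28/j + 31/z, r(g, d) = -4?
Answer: -26683/33 ≈ -808.58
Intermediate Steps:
z = -1/26 (z = -1*1/26 = -1/26 ≈ -0.038462)
w(q) = √(-4 + q) (w(q) = √(q - 4) = √(-4 + q))
t(j) = -806 - 28/j (t(j) = -28/j + 31/(-1/26) = -28/j + 31*(-26) = -28/j - 806 = -806 - 28/j)
m(E) = -3 (m(E) = 32 - 35 = -3)
t(-66) + m(w(6)) = (-806 - 28/(-66)) - 3 = (-806 - 28*(-1/66)) - 3 = (-806 + 14/33) - 3 = -26584/33 - 3 = -26683/33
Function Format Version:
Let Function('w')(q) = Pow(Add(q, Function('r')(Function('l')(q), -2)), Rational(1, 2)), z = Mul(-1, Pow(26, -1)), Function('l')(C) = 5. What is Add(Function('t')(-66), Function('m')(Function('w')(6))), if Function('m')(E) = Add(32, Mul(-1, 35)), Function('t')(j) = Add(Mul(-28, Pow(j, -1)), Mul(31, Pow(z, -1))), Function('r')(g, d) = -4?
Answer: Rational(-26683, 33) ≈ -808.58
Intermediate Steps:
z = Rational(-1, 26) (z = Mul(-1, Rational(1, 26)) = Rational(-1, 26) ≈ -0.038462)
Function('w')(q) = Pow(Add(-4, q), Rational(1, 2)) (Function('w')(q) = Pow(Add(q, -4), Rational(1, 2)) = Pow(Add(-4, q), Rational(1, 2)))
Function('t')(j) = Add(-806, Mul(-28, Pow(j, -1))) (Function('t')(j) = Add(Mul(-28, Pow(j, -1)), Mul(31, Pow(Rational(-1, 26), -1))) = Add(Mul(-28, Pow(j, -1)), Mul(31, -26)) = Add(Mul(-28, Pow(j, -1)), -806) = Add(-806, Mul(-28, Pow(j, -1))))
Function('m')(E) = -3 (Function('m')(E) = Add(32, -35) = -3)
Add(Function('t')(-66), Function('m')(Function('w')(6))) = Add(Add(-806, Mul(-28, Pow(-66, -1))), -3) = Add(Add(-806, Mul(-28, Rational(-1, 66))), -3) = Add(Add(-806, Rational(14, 33)), -3) = Add(Rational(-26584, 33), -3) = Rational(-26683, 33)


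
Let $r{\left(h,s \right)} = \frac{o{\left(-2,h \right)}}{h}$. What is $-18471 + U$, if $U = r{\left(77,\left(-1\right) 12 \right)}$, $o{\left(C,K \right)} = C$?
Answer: $- \frac{1422269}{77} \approx -18471.0$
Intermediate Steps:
$r{\left(h,s \right)} = - \frac{2}{h}$
$U = - \frac{2}{77} \approx -0.025974$
$-18471 + U = -18471 - \frac{2}{77} = - \frac{1422269}{77}$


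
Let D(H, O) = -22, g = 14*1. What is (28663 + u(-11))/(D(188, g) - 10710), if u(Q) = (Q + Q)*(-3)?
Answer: -28729/10732 ≈ -2.6769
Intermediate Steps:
g = 14
u(Q) = -6*Q (u(Q) = (2*Q)*(-3) = -6*Q)
(28663 + u(-11))/(D(188, g) - 10710) = (28663 - 6*(-11))/(-22 - 10710) = (28663 + 66)/(-10732) = 28729*(-1/10732) = -28729/10732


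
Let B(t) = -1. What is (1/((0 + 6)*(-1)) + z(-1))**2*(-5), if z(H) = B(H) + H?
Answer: -845/36 ≈ -23.472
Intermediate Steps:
z(H) = -1 + H
(1/((0 + 6)*(-1)) + z(-1))**2*(-5) = (1/((0 + 6)*(-1)) + (-1 - 1))**2*(-5) = (1/(6*(-1)) - 2)**2*(-5) = (1/(-6) - 2)**2*(-5) = (-1/6 - 2)**2*(-5) = (-13/6)**2*(-5) = (169/36)*(-5) = -845/36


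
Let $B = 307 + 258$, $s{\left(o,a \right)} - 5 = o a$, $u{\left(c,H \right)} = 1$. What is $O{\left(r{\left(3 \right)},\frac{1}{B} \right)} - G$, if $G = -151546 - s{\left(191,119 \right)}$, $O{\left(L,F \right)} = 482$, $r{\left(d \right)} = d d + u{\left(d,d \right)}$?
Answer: $174762$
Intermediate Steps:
$s{\left(o,a \right)} = 5 + a o$ ($s{\left(o,a \right)} = 5 + o a = 5 + a o$)
$B = 565$
$r{\left(d \right)} = 1 + d^{2}$ ($r{\left(d \right)} = d d + 1 = d^{2} + 1 = 1 + d^{2}$)
$G = -174280$ ($G = -151546 - \left(5 + 119 \cdot 191\right) = -151546 - \left(5 + 22729\right) = -151546 - 22734 = -174280$)
$O{\left(r{\left(3 \right)},\frac{1}{B} \right)} - G = 482 - -174280 = 482 + 174280 = 174762$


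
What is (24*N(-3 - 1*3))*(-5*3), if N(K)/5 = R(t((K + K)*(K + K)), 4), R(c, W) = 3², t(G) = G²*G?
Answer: -16200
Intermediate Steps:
t(G) = G³
R(c, W) = 9
N(K) = 45 (N(K) = 5*9 = 45)
(24*N(-3 - 1*3))*(-5*3) = (24*45)*(-5*3) = 1080*(-15) = -16200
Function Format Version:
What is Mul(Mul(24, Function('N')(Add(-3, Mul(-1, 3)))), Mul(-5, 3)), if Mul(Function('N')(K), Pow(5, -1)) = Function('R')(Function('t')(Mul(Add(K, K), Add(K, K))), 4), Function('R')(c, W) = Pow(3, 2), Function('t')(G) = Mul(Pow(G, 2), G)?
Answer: -16200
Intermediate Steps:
Function('t')(G) = Pow(G, 3)
Function('R')(c, W) = 9
Function('N')(K) = 45 (Function('N')(K) = Mul(5, 9) = 45)
Mul(Mul(24, Function('N')(Add(-3, Mul(-1, 3)))), Mul(-5, 3)) = Mul(Mul(24, 45), Mul(-5, 3)) = Mul(1080, -15) = -16200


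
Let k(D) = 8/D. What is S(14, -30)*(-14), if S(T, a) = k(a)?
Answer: 56/15 ≈ 3.7333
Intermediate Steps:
S(T, a) = 8/a
S(14, -30)*(-14) = (8/(-30))*(-14) = (8*(-1/30))*(-14) = -4/15*(-14) = 56/15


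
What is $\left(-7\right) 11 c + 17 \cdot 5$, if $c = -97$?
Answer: $7554$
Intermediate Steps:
$\left(-7\right) 11 c + 17 \cdot 5 = \left(-7\right) 11 \left(-97\right) + 17 \cdot 5 = \left(-77\right) \left(-97\right) + 85 = 7469 + 85 = 7554$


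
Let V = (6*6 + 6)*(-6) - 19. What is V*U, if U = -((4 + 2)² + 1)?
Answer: 10027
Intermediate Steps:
V = -271 (V = (36 + 6)*(-6) - 19 = 42*(-6) - 19 = -252 - 19 = -271)
U = -37 (U = -(6² + 1) = -(36 + 1) = -1*37 = -37)
V*U = -271*(-37) = 10027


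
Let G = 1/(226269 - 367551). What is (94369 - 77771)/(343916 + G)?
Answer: 2344998636/48589140311 ≈ 0.048262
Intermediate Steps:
G = -1/141282 (G = 1/(-141282) = -1/141282 ≈ -7.0780e-6)
(94369 - 77771)/(343916 + G) = (94369 - 77771)/(343916 - 1/141282) = 16598/(48589140311/141282) = 16598*(141282/48589140311) = 2344998636/48589140311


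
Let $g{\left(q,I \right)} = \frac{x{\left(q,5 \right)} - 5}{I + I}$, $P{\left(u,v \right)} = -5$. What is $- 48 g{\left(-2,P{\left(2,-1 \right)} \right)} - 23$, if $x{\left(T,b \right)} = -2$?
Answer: $- \frac{283}{5} \approx -56.6$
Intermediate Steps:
$g{\left(q,I \right)} = - \frac{7}{2 I}$ ($g{\left(q,I \right)} = \frac{-2 - 5}{I + I} = - \frac{7}{2 I}$)
$- 48 g{\left(-2,P{\left(2,-1 \right)} \right)} - 23 = - 48 \left(- \frac{7}{2 \left(-5\right)}\right) - 23 = - 48 \left(\left(- \frac{7}{2}\right) \left(- \frac{1}{5}\right)\right) - 23 = \left(-48\right) \frac{7}{10} - 23 = - \frac{168}{5} - 23 = - \frac{283}{5}$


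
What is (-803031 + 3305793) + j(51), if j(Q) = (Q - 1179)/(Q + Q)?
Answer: 42546766/17 ≈ 2.5028e+6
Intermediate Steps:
j(Q) = (-1179 + Q)/(2*Q) (j(Q) = (-1179 + Q)/((2*Q)) = (-1179 + Q)*(1/(2*Q)) = (-1179 + Q)/(2*Q))
(-803031 + 3305793) + j(51) = (-803031 + 3305793) + (½)*(-1179 + 51)/51 = 2502762 + (½)*(1/51)*(-1128) = 2502762 - 188/17 = 42546766/17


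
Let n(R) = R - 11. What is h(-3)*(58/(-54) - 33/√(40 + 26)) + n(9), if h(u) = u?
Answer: 11/9 + 3*√66/2 ≈ 13.408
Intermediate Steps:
n(R) = -11 + R
h(-3)*(58/(-54) - 33/√(40 + 26)) + n(9) = -3*(58/(-54) - 33/√(40 + 26)) + (-11 + 9) = -3*(58*(-1/54) - 33*√66/66) - 2 = -3*(-29/27 - √66/2) - 2 = (29/9 + 3*√66/2) - 2 = 11/9 + 3*√66/2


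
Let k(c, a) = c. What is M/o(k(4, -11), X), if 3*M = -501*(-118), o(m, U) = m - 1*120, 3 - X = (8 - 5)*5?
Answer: -9853/58 ≈ -169.88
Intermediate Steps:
X = -12 (X = 3 - (8 - 5)*5 = 3 - 3*5 = 3 - 1*15 = 3 - 15 = -12)
o(m, U) = -120 + m (o(m, U) = m - 120 = -120 + m)
M = 19706 (M = (-501*(-118))/3 = (1/3)*59118 = 19706)
M/o(k(4, -11), X) = 19706/(-120 + 4) = 19706/(-116) = 19706*(-1/116) = -9853/58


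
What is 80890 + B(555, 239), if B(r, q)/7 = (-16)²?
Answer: 82682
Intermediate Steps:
B(r, q) = 1792 (B(r, q) = 7*(-16)² = 7*256 = 1792)
80890 + B(555, 239) = 80890 + 1792 = 82682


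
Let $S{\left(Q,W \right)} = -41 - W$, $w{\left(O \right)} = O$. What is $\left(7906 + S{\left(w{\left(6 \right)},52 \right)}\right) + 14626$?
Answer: $22439$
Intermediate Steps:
$\left(7906 + S{\left(w{\left(6 \right)},52 \right)}\right) + 14626 = \left(7906 - 93\right) + 14626 = 7813 + 14626 = 22439$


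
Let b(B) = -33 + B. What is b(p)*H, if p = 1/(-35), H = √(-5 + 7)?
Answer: -1156*√2/35 ≈ -46.709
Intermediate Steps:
H = √2 ≈ 1.4142
p = -1/35 ≈ -0.028571
b(p)*H = (-33 - 1/35)*√2 = -1156*√2/35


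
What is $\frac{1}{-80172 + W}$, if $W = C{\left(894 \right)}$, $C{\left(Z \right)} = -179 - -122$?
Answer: $- \frac{1}{80229} \approx -1.2464 \cdot 10^{-5}$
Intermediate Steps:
$C{\left(Z \right)} = -57$ ($C{\left(Z \right)} = -179 + 122 = -57$)
$W = -57$
$\frac{1}{-80172 + W} = \frac{1}{-80172 - 57} = \frac{1}{-80229} = - \frac{1}{80229}$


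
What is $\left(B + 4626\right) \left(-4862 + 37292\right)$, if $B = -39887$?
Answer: $-1143514230$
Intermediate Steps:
$\left(B + 4626\right) \left(-4862 + 37292\right) = \left(-39887 + 4626\right) \left(-4862 + 37292\right) = \left(-35261\right) 32430 = -1143514230$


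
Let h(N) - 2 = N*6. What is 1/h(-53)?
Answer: -1/316 ≈ -0.0031646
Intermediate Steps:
h(N) = 2 + 6*N (h(N) = 2 + N*6 = 2 + 6*N)
1/h(-53) = 1/(2 + 6*(-53)) = 1/(2 - 318) = 1/(-316) = -1/316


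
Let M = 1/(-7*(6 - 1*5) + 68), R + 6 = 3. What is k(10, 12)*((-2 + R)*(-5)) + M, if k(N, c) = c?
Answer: 18301/61 ≈ 300.02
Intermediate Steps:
R = -3 (R = -6 + 3 = -3)
M = 1/61 (M = 1/(-7*(6 - 5) + 68) = 1/(-7*1 + 68) = 1/(-7 + 68) = 1/61 ≈ 0.016393)
k(10, 12)*((-2 + R)*(-5)) + M = 12*((-2 - 3)*(-5)) + 1/61 = 12*(-5*(-5)) + 1/61 = 12*25 + 1/61 = 300 + 1/61 = 18301/61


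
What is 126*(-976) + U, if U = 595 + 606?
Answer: -121775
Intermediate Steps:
U = 1201
126*(-976) + U = 126*(-976) + 1201 = -122976 + 1201 = -121775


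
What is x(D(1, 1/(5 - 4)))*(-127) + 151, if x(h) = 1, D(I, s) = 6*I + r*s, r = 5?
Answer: 24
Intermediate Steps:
D(I, s) = 5*s + 6*I (D(I, s) = 6*I + 5*s = 5*s + 6*I)
x(D(1, 1/(5 - 4)))*(-127) + 151 = 1*(-127) + 151 = -127 + 151 = 24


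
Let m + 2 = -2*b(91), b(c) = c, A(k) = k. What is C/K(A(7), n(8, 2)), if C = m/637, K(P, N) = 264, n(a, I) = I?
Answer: -23/21021 ≈ -0.0010941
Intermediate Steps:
m = -184 (m = -2 - 2*91 = -2 - 182 = -184)
C = -184/637 ≈ -0.28885
C/K(A(7), n(8, 2)) = -184/637/264 = -184/637*1/264 = -23/21021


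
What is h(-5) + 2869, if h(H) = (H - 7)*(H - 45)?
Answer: 3469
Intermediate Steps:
h(H) = (-45 + H)*(-7 + H) (h(H) = (-7 + H)*(-45 + H) = (-45 + H)*(-7 + H))
h(-5) + 2869 = (315 + (-5)**2 - 52*(-5)) + 2869 = (315 + 25 + 260) + 2869 = 600 + 2869 = 3469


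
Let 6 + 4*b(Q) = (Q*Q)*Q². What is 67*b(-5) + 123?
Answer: 41965/4 ≈ 10491.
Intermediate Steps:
b(Q) = -3/2 + Q⁴/4 (b(Q) = -3/2 + ((Q*Q)*Q²)/4 = -3/2 + (Q²*Q²)/4 = -3/2 + Q⁴/4)
67*b(-5) + 123 = 67*(-3/2 + (¼)*(-5)⁴) + 123 = 67*(-3/2 + (¼)*625) + 123 = 67*(-3/2 + 625/4) + 123 = 67*(619/4) + 123 = 41473/4 + 123 = 41965/4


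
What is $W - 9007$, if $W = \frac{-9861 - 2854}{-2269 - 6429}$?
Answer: $- \frac{78330171}{8698} \approx -9005.5$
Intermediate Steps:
$W = \frac{12715}{8698}$ ($W = - \frac{12715}{-8698} = \left(-12715\right) \left(- \frac{1}{8698}\right) = \frac{12715}{8698} \approx 1.4618$)
$W - 9007 = \frac{12715}{8698} - 9007 = - \frac{78330171}{8698}$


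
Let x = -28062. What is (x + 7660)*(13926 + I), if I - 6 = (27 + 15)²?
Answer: -320229792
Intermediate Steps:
I = 1770 (I = 6 + (27 + 15)² = 6 + 42² = 6 + 1764 = 1770)
(x + 7660)*(13926 + I) = (-28062 + 7660)*(13926 + 1770) = -20402*15696 = -320229792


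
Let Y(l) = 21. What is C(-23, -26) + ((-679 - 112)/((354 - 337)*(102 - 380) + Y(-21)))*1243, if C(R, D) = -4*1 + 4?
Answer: 983213/4705 ≈ 208.97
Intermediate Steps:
C(R, D) = 0 (C(R, D) = -4 + 4 = 0)
C(-23, -26) + ((-679 - 112)/((354 - 337)*(102 - 380) + Y(-21)))*1243 = 0 + ((-679 - 112)/((354 - 337)*(102 - 380) + 21))*1243 = 0 - 791/(17*(-278) + 21)*1243 = 0 - 791/(-4726 + 21)*1243 = 0 - 791/(-4705)*1243 = 0 - 791*(-1/4705)*1243 = 0 + (791/4705)*1243 = 0 + 983213/4705 = 983213/4705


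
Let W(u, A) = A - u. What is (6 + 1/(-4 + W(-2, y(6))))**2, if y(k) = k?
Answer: 625/16 ≈ 39.063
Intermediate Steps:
(6 + 1/(-4 + W(-2, y(6))))**2 = (6 + 1/(-4 + (6 - 1*(-2))))**2 = (6 + 1/(-4 + (6 + 2)))**2 = (6 + 1/(-4 + 8))**2 = (6 + 1/4)**2 = (25/4)**2 = 625/16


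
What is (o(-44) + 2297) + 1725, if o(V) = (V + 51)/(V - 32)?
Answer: 305665/76 ≈ 4021.9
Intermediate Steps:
o(V) = (51 + V)/(-32 + V)
(o(-44) + 2297) + 1725 = ((51 - 44)/(-32 - 44) + 2297) + 1725 = (7/(-76) + 2297) + 1725 = (-1/76*7 + 2297) + 1725 = (-7/76 + 2297) + 1725 = 174565/76 + 1725 = 305665/76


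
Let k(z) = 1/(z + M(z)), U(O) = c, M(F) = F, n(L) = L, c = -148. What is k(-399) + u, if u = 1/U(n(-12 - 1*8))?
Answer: -473/59052 ≈ -0.0080099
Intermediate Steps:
U(O) = -148
u = -1/148 (u = 1/(-148) = -1/148 ≈ -0.0067568)
k(z) = 1/(2*z) (k(z) = 1/(z + z) = 1/(2*z))
k(-399) + u = (½)/(-399) - 1/148 = (½)*(-1/399) - 1/148 = -1/798 - 1/148 = -473/59052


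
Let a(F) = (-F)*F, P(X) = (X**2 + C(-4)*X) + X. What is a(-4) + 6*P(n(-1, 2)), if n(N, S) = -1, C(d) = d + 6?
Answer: -28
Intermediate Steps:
C(d) = 6 + d
P(X) = X**2 + 3*X (P(X) = (X**2 + (6 - 4)*X) + X = (X**2 + 2*X) + X = X**2 + 3*X)
a(F) = -F**2
a(-4) + 6*P(n(-1, 2)) = -1*(-4)**2 + 6*(-(3 - 1)) = -1*16 + 6*(-1*2) = -16 + 6*(-2) = -16 - 12 = -28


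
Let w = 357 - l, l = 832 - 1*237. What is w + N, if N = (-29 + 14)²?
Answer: -13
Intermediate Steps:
l = 595 (l = 832 - 237 = 595)
w = -238 (w = 357 - 1*595 = 357 - 595 = -238)
N = 225 (N = (-15)² = 225)
w + N = -238 + 225 = -13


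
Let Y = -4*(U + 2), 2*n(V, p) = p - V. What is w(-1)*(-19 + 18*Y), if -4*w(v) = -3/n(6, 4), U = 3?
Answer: 1137/4 ≈ 284.25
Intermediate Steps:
n(V, p) = p/2 - V/2 (n(V, p) = (p - V)/2 = p/2 - V/2)
Y = -20 (Y = -4*(3 + 2) = -4*5 = -20)
w(v) = -¾ (w(v) = -(-3)/(4*((½)*4 - ½*6)) = -(-3)/(4*(2 - 3)) = -(-3)/(4*(-1)) = -(-3)*(-1)/4 = -¼*3 = -¾)
w(-1)*(-19 + 18*Y) = -3*(-19 + 18*(-20))/4 = -3*(-19 - 360)/4 = -¾*(-379) = 1137/4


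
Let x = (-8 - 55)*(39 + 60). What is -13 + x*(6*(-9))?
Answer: 336785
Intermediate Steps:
x = -6237 (x = -63*99 = -6237)
-13 + x*(6*(-9)) = -13 - 37422*(-9) = -13 - 6237*(-54) = -13 + 336798 = 336785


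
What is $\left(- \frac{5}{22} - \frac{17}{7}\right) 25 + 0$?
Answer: $- \frac{10225}{154} \approx -66.396$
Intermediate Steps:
$\left(- \frac{5}{22} - \frac{17}{7}\right) 25 + 0 = \left(- \frac{409}{154}\right) 25 + 0 = - \frac{10225}{154} + 0 = - \frac{10225}{154}$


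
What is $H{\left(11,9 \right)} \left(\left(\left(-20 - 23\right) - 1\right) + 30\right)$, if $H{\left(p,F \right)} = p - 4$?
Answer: $-98$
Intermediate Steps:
$H{\left(p,F \right)} = -4 + p$
$H{\left(11,9 \right)} \left(\left(\left(-20 - 23\right) - 1\right) + 30\right) = \left(-4 + 11\right) \left(\left(\left(-20 - 23\right) - 1\right) + 30\right) = 7 \left(\left(-43 - 1\right) + 30\right) = 7 \left(-44 + 30\right) = 7 \left(-14\right) = -98$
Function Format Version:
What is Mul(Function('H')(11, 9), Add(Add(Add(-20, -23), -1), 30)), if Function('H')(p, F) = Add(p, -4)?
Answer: -98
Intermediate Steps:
Function('H')(p, F) = Add(-4, p)
Mul(Function('H')(11, 9), Add(Add(Add(-20, -23), -1), 30)) = Mul(Add(-4, 11), Add(Add(Add(-20, -23), -1), 30)) = Mul(7, Add(Add(-43, -1), 30)) = Mul(7, Add(-44, 30)) = Mul(7, -14) = -98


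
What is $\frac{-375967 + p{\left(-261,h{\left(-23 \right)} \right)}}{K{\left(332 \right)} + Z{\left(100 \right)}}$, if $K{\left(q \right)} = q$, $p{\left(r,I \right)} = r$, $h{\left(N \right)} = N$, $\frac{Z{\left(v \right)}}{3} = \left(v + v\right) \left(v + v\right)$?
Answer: $- \frac{94057}{30083} \approx -3.1266$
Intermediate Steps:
$Z{\left(v \right)} = 12 v^{2}$ ($Z{\left(v \right)} = 3 \left(v + v\right) \left(v + v\right) = 3 \cdot 2 v 2 v = 3 \cdot 4 v^{2} = 12 v^{2}$)
$\frac{-375967 + p{\left(-261,h{\left(-23 \right)} \right)}}{K{\left(332 \right)} + Z{\left(100 \right)}} = \frac{-375967 - 261}{332 + 12 \cdot 100^{2}} = - \frac{376228}{332 + 12 \cdot 10000} = - \frac{376228}{332 + 120000} = - \frac{376228}{120332} = \left(-376228\right) \frac{1}{120332} = - \frac{94057}{30083}$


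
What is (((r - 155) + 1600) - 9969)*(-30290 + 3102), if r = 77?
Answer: 229657036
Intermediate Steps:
(((r - 155) + 1600) - 9969)*(-30290 + 3102) = (((77 - 155) + 1600) - 9969)*(-30290 + 3102) = ((-78 + 1600) - 9969)*(-27188) = (1522 - 9969)*(-27188) = -8447*(-27188) = 229657036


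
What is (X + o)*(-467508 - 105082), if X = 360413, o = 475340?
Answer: -478543810270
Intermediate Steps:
(X + o)*(-467508 - 105082) = (360413 + 475340)*(-467508 - 105082) = 835753*(-572590) = -478543810270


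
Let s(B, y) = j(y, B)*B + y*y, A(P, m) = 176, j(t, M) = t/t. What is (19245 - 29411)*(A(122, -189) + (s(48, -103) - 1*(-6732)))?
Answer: -178565790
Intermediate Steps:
j(t, M) = 1
s(B, y) = B + y² (s(B, y) = 1*B + y*y = B + y²)
(19245 - 29411)*(A(122, -189) + (s(48, -103) - 1*(-6732))) = (19245 - 29411)*(176 + ((48 + (-103)²) - 1*(-6732))) = -10166*(176 + ((48 + 10609) + 6732)) = -10166*(176 + (10657 + 6732)) = -10166*(176 + 17389) = -10166*17565 = -178565790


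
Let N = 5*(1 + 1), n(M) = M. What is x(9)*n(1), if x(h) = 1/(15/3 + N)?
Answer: 1/15 ≈ 0.066667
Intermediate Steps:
N = 10 (N = 5*2 = 10)
x(h) = 1/15 (x(h) = 1/(15/3 + 10) = 1/(15*(⅓) + 10) = 1/(5 + 10) = 1/15)
x(9)*n(1) = (1/15)*1 = 1/15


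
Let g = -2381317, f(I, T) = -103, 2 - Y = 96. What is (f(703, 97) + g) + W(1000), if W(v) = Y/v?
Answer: -1190710047/500 ≈ -2.3814e+6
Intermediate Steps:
Y = -94 (Y = 2 - 1*96 = 2 - 96 = -94)
W(v) = -94/v
(f(703, 97) + g) + W(1000) = (-103 - 2381317) - 94/1000 = -2381420 - 94*1/1000 = -2381420 - 47/500 = -1190710047/500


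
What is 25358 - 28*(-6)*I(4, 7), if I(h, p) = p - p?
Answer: 25358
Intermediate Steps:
I(h, p) = 0
25358 - 28*(-6)*I(4, 7) = 25358 - 28*(-6)*0 = 25358 - (-168)*0 = 25358 - 1*0 = 25358 + 0 = 25358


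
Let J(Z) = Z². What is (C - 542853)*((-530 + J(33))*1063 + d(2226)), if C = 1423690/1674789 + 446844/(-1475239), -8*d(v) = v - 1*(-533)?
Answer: -2124055999833386373302471/6588570798856 ≈ -3.2238e+11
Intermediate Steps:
d(v) = -533/8 - v/8 (d(v) = -(v - 1*(-533))/8 = -(v + 533)/8 = -(533 + v)/8 = -533/8 - v/8)
C = 1351913595994/2470714049571 (C = 1423690*(1/1674789) + 446844*(-1/1475239) = 1423690/1674789 - 446844/1475239 = 1351913595994/2470714049571 ≈ 0.54718)
(C - 542853)*((-530 + J(33))*1063 + d(2226)) = (1351913595994/2470714049571 - 542853)*((-530 + 33²)*1063 + (-533/8 - ⅛*2226)) = -1341233182038170069*((-530 + 1089)*1063 + (-533/8 - 1113/4))/2470714049571 = -1341233182038170069*(559*1063 - 2759/8)/2470714049571 = -1341233182038170069*(594217 - 2759/8)/2470714049571 = -1341233182038170069/2470714049571*4750977/8 = -2124055999833386373302471/6588570798856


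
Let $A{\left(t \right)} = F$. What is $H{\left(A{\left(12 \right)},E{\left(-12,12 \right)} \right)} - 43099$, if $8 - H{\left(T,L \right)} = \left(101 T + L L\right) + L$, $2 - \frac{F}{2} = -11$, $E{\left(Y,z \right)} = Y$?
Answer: $-45849$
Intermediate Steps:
$F = 26$ ($F = 4 - -22 = 4 + 22 = 26$)
$A{\left(t \right)} = 26$
$H{\left(T,L \right)} = 8 - L - L^{2} - 101 T$ ($H{\left(T,L \right)} = 8 - \left(\left(101 T + L L\right) + L\right) = 8 - \left(\left(101 T + L^{2}\right) + L\right) = 8 - \left(\left(L^{2} + 101 T\right) + L\right) = 8 - \left(L + L^{2} + 101 T\right) = 8 - L - L^{2} - 101 T$)
$H{\left(A{\left(12 \right)},E{\left(-12,12 \right)} \right)} - 43099 = \left(8 - -12 - \left(-12\right)^{2} - 2626\right) - 43099 = \left(8 + 12 - 144 - 2626\right) - 43099 = -2750 - 43099 = -45849$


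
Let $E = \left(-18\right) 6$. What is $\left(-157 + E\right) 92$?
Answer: $-24380$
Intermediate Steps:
$E = -108$
$\left(-157 + E\right) 92 = \left(-157 - 108\right) 92 = \left(-265\right) 92 = -24380$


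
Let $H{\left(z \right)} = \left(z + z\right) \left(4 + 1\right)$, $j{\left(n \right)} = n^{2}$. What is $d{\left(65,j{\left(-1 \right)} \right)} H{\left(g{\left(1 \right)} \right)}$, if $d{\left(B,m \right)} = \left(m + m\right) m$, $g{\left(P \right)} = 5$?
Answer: $100$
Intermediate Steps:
$H{\left(z \right)} = 10 z$ ($H{\left(z \right)} = 2 z 5 = 10 z$)
$d{\left(B,m \right)} = 2 m^{2}$ ($d{\left(B,m \right)} = 2 m m = 2 m^{2}$)
$d{\left(65,j{\left(-1 \right)} \right)} H{\left(g{\left(1 \right)} \right)} = 2 \left(\left(-1\right)^{2}\right)^{2} \cdot 10 \cdot 5 = 2 \cdot 1^{2} \cdot 50 = 2 \cdot 1 \cdot 50 = 2 \cdot 50 = 100$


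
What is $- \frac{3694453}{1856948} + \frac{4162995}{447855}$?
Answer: $\frac{405059066063}{55442896436} \approx 7.3059$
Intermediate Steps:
$- \frac{3694453}{1856948} + \frac{4162995}{447855} = \left(-3694453\right) \frac{1}{1856948} + 4162995 \cdot \frac{1}{447855} = - \frac{3694453}{1856948} + \frac{277533}{29857} = \frac{405059066063}{55442896436}$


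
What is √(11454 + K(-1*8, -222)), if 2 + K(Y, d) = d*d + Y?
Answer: 2*√15182 ≈ 246.43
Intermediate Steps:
K(Y, d) = -2 + Y + d² (K(Y, d) = -2 + (d*d + Y) = -2 + (d² + Y) = -2 + (Y + d²) = -2 + Y + d²)
√(11454 + K(-1*8, -222)) = √(11454 + (-2 - 1*8 + (-222)²)) = √(11454 + (-2 - 8 + 49284)) = √(11454 + 49274) = √60728 = 2*√15182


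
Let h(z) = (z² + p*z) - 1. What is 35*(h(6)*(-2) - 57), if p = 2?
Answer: -5285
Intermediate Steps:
h(z) = -1 + z² + 2*z (h(z) = (z² + 2*z) - 1 = -1 + z² + 2*z)
35*(h(6)*(-2) - 57) = 35*((-1 + 6² + 2*6)*(-2) - 57) = 35*((-1 + 36 + 12)*(-2) - 57) = 35*(47*(-2) - 57) = 35*(-94 - 57) = 35*(-151) = -5285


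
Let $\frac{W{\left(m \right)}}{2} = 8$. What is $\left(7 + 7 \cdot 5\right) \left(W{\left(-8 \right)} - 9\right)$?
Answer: $294$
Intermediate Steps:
$W{\left(m \right)} = 16$ ($W{\left(m \right)} = 2 \cdot 8 = 16$)
$\left(7 + 7 \cdot 5\right) \left(W{\left(-8 \right)} - 9\right) = \left(7 + 7 \cdot 5\right) \left(16 - 9\right) = \left(7 + 35\right) 7 = 42 \cdot 7 = 294$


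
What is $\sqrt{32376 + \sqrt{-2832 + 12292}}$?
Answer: $\sqrt{32376 + 2 \sqrt{2365}} \approx 180.2$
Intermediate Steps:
$\sqrt{32376 + \sqrt{-2832 + 12292}} = \sqrt{32376 + \sqrt{9460}} = \sqrt{32376 + 2 \sqrt{2365}}$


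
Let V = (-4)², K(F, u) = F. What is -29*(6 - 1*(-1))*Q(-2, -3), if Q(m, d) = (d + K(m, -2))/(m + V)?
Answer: 145/2 ≈ 72.500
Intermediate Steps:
V = 16
Q(m, d) = (d + m)/(16 + m) (Q(m, d) = (d + m)/(m + 16) = (d + m)/(16 + m))
-29*(6 - 1*(-1))*Q(-2, -3) = -29*(6 - 1*(-1))*(-3 - 2)/(16 - 2) = -29*(6 + 1)*-5/14 = -203*(1/14)*(-5) = -203*(-5)/14 = -29*(-5/2) = 145/2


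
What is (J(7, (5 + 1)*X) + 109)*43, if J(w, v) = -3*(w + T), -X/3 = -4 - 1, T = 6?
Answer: 3010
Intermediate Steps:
X = 15 (X = -3*(-4 - 1) = -3*(-5) = 15)
J(w, v) = -18 - 3*w (J(w, v) = -3*(w + 6) = -3*(6 + w) = -18 - 3*w)
(J(7, (5 + 1)*X) + 109)*43 = ((-18 - 3*7) + 109)*43 = ((-18 - 21) + 109)*43 = (-39 + 109)*43 = 70*43 = 3010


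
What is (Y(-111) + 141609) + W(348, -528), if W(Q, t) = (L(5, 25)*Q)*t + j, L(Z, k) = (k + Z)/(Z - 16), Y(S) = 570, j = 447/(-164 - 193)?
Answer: 76552432/119 ≈ 6.4330e+5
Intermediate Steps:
j = -149/119 (j = 447/(-357) = 447*(-1/357) = -149/119 ≈ -1.2521)
L(Z, k) = (Z + k)/(-16 + Z)
W(Q, t) = -149/119 - 30*Q*t/11 (W(Q, t) = (((5 + 25)/(-16 + 5))*Q)*t - 149/119 = ((30/(-11))*Q)*t - 149/119 = ((-1/11*30)*Q)*t - 149/119 = (-30*Q/11)*t - 149/119 = -30*Q*t/11 - 149/119 = -149/119 - 30*Q*t/11)
(Y(-111) + 141609) + W(348, -528) = (570 + 141609) + (-149/119 - 30/11*348*(-528)) = 142179 + (-149/119 + 501120) = 142179 + 59633131/119 = 76552432/119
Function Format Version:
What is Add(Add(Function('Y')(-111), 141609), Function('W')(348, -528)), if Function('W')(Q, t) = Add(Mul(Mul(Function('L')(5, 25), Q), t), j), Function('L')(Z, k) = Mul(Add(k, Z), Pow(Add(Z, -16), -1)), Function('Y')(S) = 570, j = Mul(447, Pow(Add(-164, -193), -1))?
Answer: Rational(76552432, 119) ≈ 6.4330e+5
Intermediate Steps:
j = Rational(-149, 119) (j = Mul(447, Pow(-357, -1)) = Mul(447, Rational(-1, 357)) = Rational(-149, 119) ≈ -1.2521)
Function('L')(Z, k) = Mul(Pow(Add(-16, Z), -1), Add(Z, k)) (Function('L')(Z, k) = Mul(Add(Z, k), Pow(Add(-16, Z), -1)) = Mul(Pow(Add(-16, Z), -1), Add(Z, k)))
Function('W')(Q, t) = Add(Rational(-149, 119), Mul(Rational(-30, 11), Q, t)) (Function('W')(Q, t) = Add(Mul(Mul(Mul(Pow(Add(-16, 5), -1), Add(5, 25)), Q), t), Rational(-149, 119)) = Add(Mul(Mul(Mul(Pow(-11, -1), 30), Q), t), Rational(-149, 119)) = Add(Mul(Mul(Mul(Rational(-1, 11), 30), Q), t), Rational(-149, 119)) = Add(Mul(Mul(Rational(-30, 11), Q), t), Rational(-149, 119)) = Add(Mul(Rational(-30, 11), Q, t), Rational(-149, 119)) = Add(Rational(-149, 119), Mul(Rational(-30, 11), Q, t)))
Add(Add(Function('Y')(-111), 141609), Function('W')(348, -528)) = Add(Add(570, 141609), Add(Rational(-149, 119), Mul(Rational(-30, 11), 348, -528))) = Add(142179, Add(Rational(-149, 119), 501120)) = Add(142179, Rational(59633131, 119)) = Rational(76552432, 119)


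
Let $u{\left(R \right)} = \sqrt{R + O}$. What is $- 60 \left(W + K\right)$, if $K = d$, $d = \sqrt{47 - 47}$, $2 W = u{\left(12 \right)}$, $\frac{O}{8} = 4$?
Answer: $- 60 \sqrt{11} \approx -199.0$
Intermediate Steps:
$O = 32$ ($O = 8 \cdot 4 = 32$)
$u{\left(R \right)} = \sqrt{32 + R}$ ($u{\left(R \right)} = \sqrt{R + 32} = \sqrt{32 + R}$)
$W = \sqrt{11}$ ($W = \frac{\sqrt{32 + 12}}{2} = \frac{\sqrt{44}}{2} = \frac{2 \sqrt{11}}{2} = \sqrt{11} \approx 3.3166$)
$d = 0$ ($d = \sqrt{0} = 0$)
$K = 0$
$- 60 \left(W + K\right) = - 60 \left(\sqrt{11} + 0\right) = - 60 \sqrt{11}$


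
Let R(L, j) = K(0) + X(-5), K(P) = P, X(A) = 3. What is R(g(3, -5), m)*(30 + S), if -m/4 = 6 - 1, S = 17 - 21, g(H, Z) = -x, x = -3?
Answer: 78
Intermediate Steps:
g(H, Z) = 3 (g(H, Z) = -1*(-3) = 3)
S = -4
m = -20 (m = -4*(6 - 1) = -4*5 = -20)
R(L, j) = 3 (R(L, j) = 0 + 3 = 3)
R(g(3, -5), m)*(30 + S) = 3*(30 - 4) = 3*26 = 78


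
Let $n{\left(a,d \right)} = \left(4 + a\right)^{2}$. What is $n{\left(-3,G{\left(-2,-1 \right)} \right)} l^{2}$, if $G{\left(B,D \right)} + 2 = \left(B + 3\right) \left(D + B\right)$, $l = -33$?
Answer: $1089$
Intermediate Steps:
$G{\left(B,D \right)} = -2 + \left(3 + B\right) \left(B + D\right)$ ($G{\left(B,D \right)} = -2 + \left(B + 3\right) \left(D + B\right) = -2 + \left(3 + B\right) \left(B + D\right)$)
$n{\left(-3,G{\left(-2,-1 \right)} \right)} l^{2} = \left(4 - 3\right)^{2} \left(-33\right)^{2} = 1^{2} \cdot 1089 = 1 \cdot 1089 = 1089$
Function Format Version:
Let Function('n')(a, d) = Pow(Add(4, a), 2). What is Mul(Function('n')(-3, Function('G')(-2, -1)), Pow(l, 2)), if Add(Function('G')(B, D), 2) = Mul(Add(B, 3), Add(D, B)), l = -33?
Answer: 1089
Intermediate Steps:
Function('G')(B, D) = Add(-2, Mul(Add(3, B), Add(B, D))) (Function('G')(B, D) = Add(-2, Mul(Add(B, 3), Add(D, B))) = Add(-2, Mul(Add(3, B), Add(B, D))))
Mul(Function('n')(-3, Function('G')(-2, -1)), Pow(l, 2)) = Mul(Pow(Add(4, -3), 2), Pow(-33, 2)) = Mul(Pow(1, 2), 1089) = Mul(1, 1089) = 1089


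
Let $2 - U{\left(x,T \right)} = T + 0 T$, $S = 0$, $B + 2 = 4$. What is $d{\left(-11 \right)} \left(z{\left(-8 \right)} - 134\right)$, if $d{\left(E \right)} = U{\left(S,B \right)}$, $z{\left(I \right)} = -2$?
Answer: $0$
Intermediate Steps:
$B = 2$ ($B = -2 + 4 = 2$)
$U{\left(x,T \right)} = 2 - T$ ($U{\left(x,T \right)} = 2 - \left(T + 0 T\right) = 2 - \left(T + 0\right) = 2 - T$)
$d{\left(E \right)} = 0$ ($d{\left(E \right)} = 2 - 2 = 0$)
$d{\left(-11 \right)} \left(z{\left(-8 \right)} - 134\right) = 0 \left(-2 - 134\right) = 0 \left(-136\right) = 0$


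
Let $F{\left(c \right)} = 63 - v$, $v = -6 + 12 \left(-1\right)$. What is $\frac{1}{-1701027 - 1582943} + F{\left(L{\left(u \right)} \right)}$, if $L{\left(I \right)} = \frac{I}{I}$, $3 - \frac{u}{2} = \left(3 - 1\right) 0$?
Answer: $\frac{266001569}{3283970} \approx 81.0$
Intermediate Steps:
$u = 6$ ($u = 6 - 2 \left(3 - 1\right) 0 = 6 - 2 \cdot 2 \cdot 0 = 6 - 0 = 6 + 0 = 6$)
$v = -18$ ($v = -6 - 12 = -18$)
$L{\left(I \right)} = 1$
$F{\left(c \right)} = 81$ ($F{\left(c \right)} = 63 - -18 = 63 + 18 = 81$)
$\frac{1}{-1701027 - 1582943} + F{\left(L{\left(u \right)} \right)} = \frac{1}{-1701027 - 1582943} + 81 = \frac{1}{-3283970} + 81 = - \frac{1}{3283970} + 81 = \frac{266001569}{3283970}$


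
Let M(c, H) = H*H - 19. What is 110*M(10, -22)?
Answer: 51150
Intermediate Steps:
M(c, H) = -19 + H² (M(c, H) = H² - 19 = -19 + H²)
110*M(10, -22) = 110*(-19 + (-22)²) = 110*(-19 + 484) = 110*465 = 51150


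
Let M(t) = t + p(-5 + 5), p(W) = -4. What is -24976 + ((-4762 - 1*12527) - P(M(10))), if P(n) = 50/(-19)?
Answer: -802985/19 ≈ -42262.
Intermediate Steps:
M(t) = -4 + t (M(t) = t - 4 = -4 + t)
P(n) = -50/19 (P(n) = 50*(-1/19) = -50/19)
-24976 + ((-4762 - 1*12527) - P(M(10))) = -24976 + ((-4762 - 1*12527) - 1*(-50/19)) = -24976 + ((-4762 - 12527) + 50/19) = -24976 + (-17289 + 50/19) = -24976 - 328441/19 = -802985/19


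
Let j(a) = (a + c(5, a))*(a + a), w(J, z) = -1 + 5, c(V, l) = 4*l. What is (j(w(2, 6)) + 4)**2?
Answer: 26896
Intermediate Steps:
w(J, z) = 4
j(a) = 10*a**2 (j(a) = (a + 4*a)*(a + a) = (5*a)*(2*a) = 10*a**2)
(j(w(2, 6)) + 4)**2 = (10*4**2 + 4)**2 = (10*16 + 4)**2 = (160 + 4)**2 = 164**2 = 26896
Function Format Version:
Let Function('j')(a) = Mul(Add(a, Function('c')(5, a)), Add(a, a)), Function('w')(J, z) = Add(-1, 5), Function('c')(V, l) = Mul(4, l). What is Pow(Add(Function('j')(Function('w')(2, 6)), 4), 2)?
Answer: 26896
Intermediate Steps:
Function('w')(J, z) = 4
Function('j')(a) = Mul(10, Pow(a, 2)) (Function('j')(a) = Mul(Add(a, Mul(4, a)), Add(a, a)) = Mul(Mul(5, a), Mul(2, a)) = Mul(10, Pow(a, 2)))
Pow(Add(Function('j')(Function('w')(2, 6)), 4), 2) = Pow(Add(Mul(10, Pow(4, 2)), 4), 2) = Pow(Add(Mul(10, 16), 4), 2) = Pow(Add(160, 4), 2) = Pow(164, 2) = 26896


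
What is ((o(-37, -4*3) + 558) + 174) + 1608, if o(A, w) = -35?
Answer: 2305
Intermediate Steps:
((o(-37, -4*3) + 558) + 174) + 1608 = ((-35 + 558) + 174) + 1608 = (523 + 174) + 1608 = 697 + 1608 = 2305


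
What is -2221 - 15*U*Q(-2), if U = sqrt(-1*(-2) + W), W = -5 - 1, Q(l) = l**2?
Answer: -2221 - 120*I ≈ -2221.0 - 120.0*I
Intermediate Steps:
W = -6
U = 2*I (U = sqrt(-1*(-2) - 6) = sqrt(2 - 6) = sqrt(-4) = 2*I ≈ 2.0*I)
-2221 - 15*U*Q(-2) = -2221 - 15*(2*I)*(-2)**2 = -2221 - 30*I*4 = -2221 - 120*I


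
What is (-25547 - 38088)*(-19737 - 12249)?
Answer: 2035429110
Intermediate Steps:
(-25547 - 38088)*(-19737 - 12249) = -63635*(-31986) = 2035429110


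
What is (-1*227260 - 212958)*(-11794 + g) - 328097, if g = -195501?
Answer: 91254662213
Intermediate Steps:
(-1*227260 - 212958)*(-11794 + g) - 328097 = (-1*227260 - 212958)*(-11794 - 195501) - 328097 = (-227260 - 212958)*(-207295) - 328097 = -440218*(-207295) - 328097 = 91254990310 - 328097 = 91254662213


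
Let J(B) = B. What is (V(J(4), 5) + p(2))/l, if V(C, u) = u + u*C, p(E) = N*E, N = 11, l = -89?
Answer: -47/89 ≈ -0.52809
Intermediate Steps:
p(E) = 11*E
V(C, u) = u + C*u
(V(J(4), 5) + p(2))/l = (5*(1 + 4) + 11*2)/(-89) = (5*5 + 22)*(-1/89) = (25 + 22)*(-1/89) = 47*(-1/89) = -47/89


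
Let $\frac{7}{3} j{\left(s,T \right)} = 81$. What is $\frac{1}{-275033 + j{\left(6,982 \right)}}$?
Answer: $- \frac{7}{1924988} \approx -3.6364 \cdot 10^{-6}$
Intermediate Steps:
$j{\left(s,T \right)} = \frac{243}{7}$ ($j{\left(s,T \right)} = \frac{3}{7} \cdot 81 = \frac{243}{7}$)
$\frac{1}{-275033 + j{\left(6,982 \right)}} = \frac{1}{-275033 + \frac{243}{7}} = \frac{1}{- \frac{1924988}{7}} = - \frac{7}{1924988}$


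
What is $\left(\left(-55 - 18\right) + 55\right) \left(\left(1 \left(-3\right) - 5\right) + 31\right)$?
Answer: $-414$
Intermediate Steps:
$\left(\left(-55 - 18\right) + 55\right) \left(\left(1 \left(-3\right) - 5\right) + 31\right) = \left(-73 + 55\right) \left(\left(-3 - 5\right) + 31\right) = - 18 \left(-8 + 31\right) = \left(-18\right) 23 = -414$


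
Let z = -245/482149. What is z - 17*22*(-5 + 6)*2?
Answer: -360647697/482149 ≈ -748.00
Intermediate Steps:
z = -245/482149 (z = -245*1/482149 = -245/482149 ≈ -0.00050814)
z - 17*22*(-5 + 6)*2 = -245/482149 - 17*22*(-5 + 6)*2 = -245/482149 - 374*1*2 = -245/482149 - 374*2 = -245/482149 - 1*748 = -245/482149 - 748 = -360647697/482149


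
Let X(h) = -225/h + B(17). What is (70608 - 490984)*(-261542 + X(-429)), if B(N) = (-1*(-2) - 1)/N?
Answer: 1429294549632/13 ≈ 1.0995e+11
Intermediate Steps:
B(N) = 1/N (B(N) = (2 - 1)/N = 1/N)
X(h) = 1/17 - 225/h (X(h) = -225/h + 1/17 = 1/17 - 225/h)
(70608 - 490984)*(-261542 + X(-429)) = (70608 - 490984)*(-261542 + (1/17)*(-3825 - 429)/(-429)) = -420376*(-261542 + (1/17)*(-1/429)*(-4254)) = -420376*(-261542 + 1418/2431) = -420376*(-635807184/2431) = 1429294549632/13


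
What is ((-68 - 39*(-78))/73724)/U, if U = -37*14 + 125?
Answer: -1487/14486766 ≈ -0.00010265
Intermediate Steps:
U = -393 (U = -518 + 125 = -393)
((-68 - 39*(-78))/73724)/U = ((-68 - 39*(-78))/73724)/(-393) = ((-68 + 3042)*(1/73724))*(-1/393) = (2974*(1/73724))*(-1/393) = (1487/36862)*(-1/393) = -1487/14486766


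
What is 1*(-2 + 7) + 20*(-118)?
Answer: -2355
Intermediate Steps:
1*(-2 + 7) + 20*(-118) = 1*5 - 2360 = 5 - 2360 = -2355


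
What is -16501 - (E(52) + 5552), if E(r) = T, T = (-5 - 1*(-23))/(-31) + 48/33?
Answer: -7520371/341 ≈ -22054.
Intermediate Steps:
T = 298/341 (T = (-5 + 23)*(-1/31) + 48*(1/33) = 18*(-1/31) + 16/11 = -18/31 + 16/11 = 298/341 ≈ 0.87390)
E(r) = 298/341
-16501 - (E(52) + 5552) = -16501 - (298/341 + 5552) = -16501 - 1*1893530/341 = -16501 - 1893530/341 = -7520371/341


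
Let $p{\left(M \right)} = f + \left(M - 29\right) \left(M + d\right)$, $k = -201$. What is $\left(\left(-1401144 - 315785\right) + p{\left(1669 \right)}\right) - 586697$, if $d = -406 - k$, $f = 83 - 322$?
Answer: $97095$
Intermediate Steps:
$f = -239$
$d = -205$ ($d = -406 - -201 = -406 + 201 = -205$)
$p{\left(M \right)} = -239 + \left(-205 + M\right) \left(-29 + M\right)$ ($p{\left(M \right)} = -239 + \left(M - 29\right) \left(M - 205\right) = -239 + \left(-29 + M\right) \left(-205 + M\right) = -239 + \left(-205 + M\right) \left(-29 + M\right)$)
$\left(\left(-1401144 - 315785\right) + p{\left(1669 \right)}\right) - 586697 = \left(\left(-1401144 - 315785\right) + \left(5706 + 1669^{2} - 390546\right)\right) - 586697 = \left(-1716929 + \left(5706 + 2785561 - 390546\right)\right) - 586697 = \left(-1716929 + 2400721\right) - 586697 = 683792 - 586697 = 97095$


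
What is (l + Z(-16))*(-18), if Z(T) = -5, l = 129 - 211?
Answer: 1566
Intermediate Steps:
l = -82
(l + Z(-16))*(-18) = (-82 - 5)*(-18) = -87*(-18) = 1566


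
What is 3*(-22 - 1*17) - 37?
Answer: -154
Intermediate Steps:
3*(-22 - 1*17) - 37 = 3*(-22 - 17) - 37 = 3*(-39) - 37 = -117 - 37 = -154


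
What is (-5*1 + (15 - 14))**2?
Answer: 16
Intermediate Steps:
(-5*1 + (15 - 14))**2 = (-5 + 1)**2 = (-4)**2 = 16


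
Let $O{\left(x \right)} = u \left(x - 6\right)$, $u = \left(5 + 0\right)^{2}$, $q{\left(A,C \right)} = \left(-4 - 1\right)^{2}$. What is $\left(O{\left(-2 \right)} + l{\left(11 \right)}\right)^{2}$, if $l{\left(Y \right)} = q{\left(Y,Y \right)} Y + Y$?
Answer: $7396$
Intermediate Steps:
$q{\left(A,C \right)} = 25$ ($q{\left(A,C \right)} = \left(-5\right)^{2} = 25$)
$u = 25$ ($u = 5^{2} = 25$)
$l{\left(Y \right)} = 26 Y$ ($l{\left(Y \right)} = 25 Y + Y = 26 Y$)
$O{\left(x \right)} = -150 + 25 x$ ($O{\left(x \right)} = 25 \left(x - 6\right) = 25 \left(-6 + x\right) = -150 + 25 x$)
$\left(O{\left(-2 \right)} + l{\left(11 \right)}\right)^{2} = \left(\left(-150 + 25 \left(-2\right)\right) + 26 \cdot 11\right)^{2} = \left(\left(-150 - 50\right) + 286\right)^{2} = \left(-200 + 286\right)^{2} = 86^{2} = 7396$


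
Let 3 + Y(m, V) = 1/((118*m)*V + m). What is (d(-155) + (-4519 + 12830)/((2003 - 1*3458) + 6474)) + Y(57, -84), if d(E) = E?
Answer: -49254793064/315040957 ≈ -156.34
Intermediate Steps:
Y(m, V) = -3 + 1/(m + 118*V*m) (Y(m, V) = -3 + 1/((118*m)*V + m) = -3 + 1/(118*V*m + m) = -3 + 1/(m + 118*V*m))
(d(-155) + (-4519 + 12830)/((2003 - 1*3458) + 6474)) + Y(57, -84) = (-155 + (-4519 + 12830)/((2003 - 1*3458) + 6474)) + (1 - 3*57 - 354*(-84)*57)/(57*(1 + 118*(-84))) = (-155 + 8311/((2003 - 3458) + 6474)) + (1 - 171 + 1694952)/(57*(1 - 9912)) = (-155 + 8311/(-1455 + 6474)) + (1/57)*1694782/(-9911) = (-155 + 8311/5019) + (1/57)*(-1/9911)*1694782 = (-155 + 8311*(1/5019)) - 1694782/564927 = (-155 + 8311/5019) - 1694782/564927 = -769634/5019 - 1694782/564927 = -49254793064/315040957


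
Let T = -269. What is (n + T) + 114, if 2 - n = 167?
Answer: -320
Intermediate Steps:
n = -165 (n = 2 - 1*167 = 2 - 167 = -165)
(n + T) + 114 = (-165 - 269) + 114 = -434 + 114 = -320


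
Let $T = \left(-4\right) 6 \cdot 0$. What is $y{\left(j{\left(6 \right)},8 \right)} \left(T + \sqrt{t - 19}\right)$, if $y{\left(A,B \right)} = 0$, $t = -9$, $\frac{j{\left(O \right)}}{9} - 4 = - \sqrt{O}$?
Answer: $0$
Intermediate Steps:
$j{\left(O \right)} = 36 - 9 \sqrt{O}$ ($j{\left(O \right)} = 36 + 9 \left(- \sqrt{O}\right) = 36 - 9 \sqrt{O}$)
$T = 0$ ($T = \left(-24\right) 0 = 0$)
$y{\left(j{\left(6 \right)},8 \right)} \left(T + \sqrt{t - 19}\right) = 0 \left(0 + \sqrt{-9 - 19}\right) = 0 \left(0 + \sqrt{-28}\right) = 0 \left(0 + 2 i \sqrt{7}\right) = 0 \cdot 2 i \sqrt{7} = 0$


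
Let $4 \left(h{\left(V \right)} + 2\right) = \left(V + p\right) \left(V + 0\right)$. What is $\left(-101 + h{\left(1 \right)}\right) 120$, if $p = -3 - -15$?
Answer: $-11970$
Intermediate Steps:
$p = 12$ ($p = -3 + 15 = 12$)
$h{\left(V \right)} = -2 + \frac{V \left(12 + V\right)}{4}$ ($h{\left(V \right)} = -2 + \frac{\left(V + 12\right) \left(V + 0\right)}{4} = -2 + \frac{\left(12 + V\right) V}{4} = -2 + \frac{V \left(12 + V\right)}{4}$)
$\left(-101 + h{\left(1 \right)}\right) 120 = \left(-101 + \left(-2 + 3 \cdot 1 + \frac{1^{2}}{4}\right)\right) 120 = \left(-101 + \left(-2 + 3 + \frac{1}{4} \cdot 1\right)\right) 120 = \left(-101 + \left(-2 + 3 + \frac{1}{4}\right)\right) 120 = \left(-101 + \frac{5}{4}\right) 120 = \left(- \frac{399}{4}\right) 120 = -11970$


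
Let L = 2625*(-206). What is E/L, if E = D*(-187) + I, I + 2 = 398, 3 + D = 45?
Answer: 1243/90125 ≈ 0.013792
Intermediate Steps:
D = 42 (D = -3 + 45 = 42)
I = 396 (I = -2 + 398 = 396)
E = -7458 (E = 42*(-187) + 396 = -7854 + 396 = -7458)
L = -540750
E/L = -7458/(-540750) = -7458*(-1/540750) = 1243/90125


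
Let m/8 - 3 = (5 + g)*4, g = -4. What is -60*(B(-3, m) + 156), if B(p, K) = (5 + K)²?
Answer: -232620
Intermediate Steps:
m = 56 (m = 24 + 8*((5 - 4)*4) = 24 + 8*(1*4) = 24 + 8*4 = 24 + 32 = 56)
-60*(B(-3, m) + 156) = -60*((5 + 56)² + 156) = -60*(61² + 156) = -60*(3721 + 156) = -60*3877 = -232620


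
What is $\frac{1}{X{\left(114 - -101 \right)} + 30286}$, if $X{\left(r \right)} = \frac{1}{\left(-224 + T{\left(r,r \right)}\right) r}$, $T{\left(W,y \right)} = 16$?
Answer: $\frac{44720}{1354389919} \approx 3.3019 \cdot 10^{-5}$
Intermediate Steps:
$X{\left(r \right)} = - \frac{1}{208 r}$ ($X{\left(r \right)} = \frac{1}{\left(-224 + 16\right) r} = \frac{1}{\left(-208\right) r} = - \frac{1}{208 r}$)
$\frac{1}{X{\left(114 - -101 \right)} + 30286} = \frac{1}{- \frac{1}{208 \left(114 - -101\right)} + 30286} = \frac{1}{- \frac{1}{208 \left(114 + 101\right)} + 30286} = \frac{1}{- \frac{1}{208 \cdot 215} + 30286} = \frac{1}{\left(- \frac{1}{208}\right) \frac{1}{215} + 30286} = \frac{1}{- \frac{1}{44720} + 30286} = \frac{1}{\frac{1354389919}{44720}} = \frac{44720}{1354389919}$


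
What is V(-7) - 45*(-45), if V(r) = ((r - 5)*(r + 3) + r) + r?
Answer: 2059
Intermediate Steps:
V(r) = 2*r + (-5 + r)*(3 + r) (V(r) = ((-5 + r)*(3 + r) + r) + r = (r + (-5 + r)*(3 + r)) + r = 2*r + (-5 + r)*(3 + r))
V(-7) - 45*(-45) = (-15 + (-7)**2) - 45*(-45) = (-15 + 49) + 2025 = 34 + 2025 = 2059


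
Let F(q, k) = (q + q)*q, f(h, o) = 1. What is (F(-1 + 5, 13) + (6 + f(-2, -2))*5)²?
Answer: 4489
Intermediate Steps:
F(q, k) = 2*q² (F(q, k) = (2*q)*q = 2*q²)
(F(-1 + 5, 13) + (6 + f(-2, -2))*5)² = (2*(-1 + 5)² + (6 + 1)*5)² = (2*4² + 7*5)² = (2*16 + 35)² = (32 + 35)² = 67² = 4489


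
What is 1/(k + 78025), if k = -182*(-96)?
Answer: 1/95497 ≈ 1.0472e-5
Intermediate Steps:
k = 17472
1/(k + 78025) = 1/(17472 + 78025) = 1/95497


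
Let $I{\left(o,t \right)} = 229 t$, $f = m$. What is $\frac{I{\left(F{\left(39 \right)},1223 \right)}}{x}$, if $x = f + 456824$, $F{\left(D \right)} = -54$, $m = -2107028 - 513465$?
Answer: $- \frac{280067}{2163669} \approx -0.12944$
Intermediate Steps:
$m = -2620493$
$f = -2620493$
$x = -2163669$ ($x = -2620493 + 456824 = -2163669$)
$\frac{I{\left(F{\left(39 \right)},1223 \right)}}{x} = \frac{229 \cdot 1223}{-2163669} = 280067 \left(- \frac{1}{2163669}\right) = - \frac{280067}{2163669}$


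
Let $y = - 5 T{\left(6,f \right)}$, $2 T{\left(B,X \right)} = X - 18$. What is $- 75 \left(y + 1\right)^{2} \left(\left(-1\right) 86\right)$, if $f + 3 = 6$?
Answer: $\frac{19121025}{2} \approx 9.5605 \cdot 10^{6}$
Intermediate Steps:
$f = 3$ ($f = -3 + 6 = 3$)
$T{\left(B,X \right)} = -9 + \frac{X}{2}$ ($T{\left(B,X \right)} = \frac{X - 18}{2} = \frac{-18 + X}{2} = -9 + \frac{X}{2}$)
$y = \frac{75}{2}$ ($y = - 5 \left(-9 + \frac{1}{2} \cdot 3\right) = - 5 \left(-9 + \frac{3}{2}\right) = \left(-5\right) \left(- \frac{15}{2}\right) = \frac{75}{2} \approx 37.5$)
$- 75 \left(y + 1\right)^{2} \left(\left(-1\right) 86\right) = - 75 \left(\frac{75}{2} + 1\right)^{2} \left(\left(-1\right) 86\right) = - 75 \left(\frac{77}{2}\right)^{2} \left(-86\right) = \left(-75\right) \frac{5929}{4} \left(-86\right) = \left(- \frac{444675}{4}\right) \left(-86\right) = \frac{19121025}{2}$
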